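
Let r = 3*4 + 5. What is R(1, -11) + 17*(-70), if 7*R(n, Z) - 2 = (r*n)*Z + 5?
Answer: -8510/7 ≈ -1215.7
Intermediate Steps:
r = 17 (r = 12 + 5 = 17)
R(n, Z) = 1 + 17*Z*n/7 (R(n, Z) = 2/7 + ((17*n)*Z + 5)/7 = 2/7 + (17*Z*n + 5)/7 = 2/7 + (5 + 17*Z*n)/7 = 2/7 + (5/7 + 17*Z*n/7) = 1 + 17*Z*n/7)
R(1, -11) + 17*(-70) = (1 + (17/7)*(-11)*1) + 17*(-70) = (1 - 187/7) - 1190 = -180/7 - 1190 = -8510/7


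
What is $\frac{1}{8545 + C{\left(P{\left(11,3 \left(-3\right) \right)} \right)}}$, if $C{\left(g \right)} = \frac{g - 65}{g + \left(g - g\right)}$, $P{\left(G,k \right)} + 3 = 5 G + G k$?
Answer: $\frac{47}{401727} \approx 0.00011699$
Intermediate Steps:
$P{\left(G,k \right)} = -3 + 5 G + G k$ ($P{\left(G,k \right)} = -3 + \left(5 G + G k\right) = -3 + 5 G + G k$)
$C{\left(g \right)} = \frac{-65 + g}{g}$ ($C{\left(g \right)} = \frac{-65 + g}{g + 0} = \frac{-65 + g}{g}$)
$\frac{1}{8545 + C{\left(P{\left(11,3 \left(-3\right) \right)} \right)}} = \frac{1}{8545 + \frac{-65 + \left(-3 + 5 \cdot 11 + 11 \cdot 3 \left(-3\right)\right)}{-3 + 5 \cdot 11 + 11 \cdot 3 \left(-3\right)}} = \frac{1}{8545 + \frac{-65 + \left(-3 + 55 + 11 \left(-9\right)\right)}{-3 + 55 + 11 \left(-9\right)}} = \frac{1}{8545 + \frac{-65 - 47}{-3 + 55 - 99}} = \frac{1}{8545 + \frac{-65 - 47}{-47}} = \frac{1}{8545 - - \frac{112}{47}} = \frac{1}{8545 + \frac{112}{47}} = \frac{1}{\frac{401727}{47}} = \frac{47}{401727}$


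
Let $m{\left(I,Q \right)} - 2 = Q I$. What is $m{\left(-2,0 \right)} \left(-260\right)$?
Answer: $-520$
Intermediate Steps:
$m{\left(I,Q \right)} = 2 + I Q$ ($m{\left(I,Q \right)} = 2 + Q I = 2 + I Q$)
$m{\left(-2,0 \right)} \left(-260\right) = \left(2 - 0\right) \left(-260\right) = \left(2 + 0\right) \left(-260\right) = 2 \left(-260\right) = -520$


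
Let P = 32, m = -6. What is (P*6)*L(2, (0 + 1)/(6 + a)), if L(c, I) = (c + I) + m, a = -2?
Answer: -720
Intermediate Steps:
L(c, I) = -6 + I + c (L(c, I) = (c + I) - 6 = (I + c) - 6 = -6 + I + c)
(P*6)*L(2, (0 + 1)/(6 + a)) = (32*6)*(-6 + (0 + 1)/(6 - 2) + 2) = 192*(-6 + 1/4 + 2) = 192*(-6 + 1*(¼) + 2) = 192*(-6 + ¼ + 2) = 192*(-15/4) = -720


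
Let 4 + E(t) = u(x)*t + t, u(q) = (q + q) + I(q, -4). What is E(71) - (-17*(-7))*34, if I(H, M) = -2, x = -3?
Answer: -4547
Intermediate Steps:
u(q) = -2 + 2*q (u(q) = (q + q) - 2 = 2*q - 2 = -2 + 2*q)
E(t) = -4 - 7*t (E(t) = -4 + ((-2 + 2*(-3))*t + t) = -4 + ((-2 - 6)*t + t) = -4 + (-8*t + t) = -4 - 7*t)
E(71) - (-17*(-7))*34 = (-4 - 7*71) - (-17*(-7))*34 = (-4 - 497) - 119*34 = -501 - 1*4046 = -501 - 4046 = -4547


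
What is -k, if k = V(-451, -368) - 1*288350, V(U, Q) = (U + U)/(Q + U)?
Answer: 236157748/819 ≈ 2.8835e+5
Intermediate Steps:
V(U, Q) = 2*U/(Q + U) (V(U, Q) = (2*U)/(Q + U) = 2*U/(Q + U))
k = -236157748/819 (k = 2*(-451)/(-368 - 451) - 1*288350 = 2*(-451)/(-819) - 288350 = 2*(-451)*(-1/819) - 288350 = 902/819 - 288350 = -236157748/819 ≈ -2.8835e+5)
-k = -1*(-236157748/819) = 236157748/819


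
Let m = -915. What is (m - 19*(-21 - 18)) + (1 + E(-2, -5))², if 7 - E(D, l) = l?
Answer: -5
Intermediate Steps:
E(D, l) = 7 - l
(m - 19*(-21 - 18)) + (1 + E(-2, -5))² = (-915 - 19*(-21 - 18)) + (1 + (7 - 1*(-5)))² = (-915 - 19*(-39)) + (1 + (7 + 5))² = (-915 - 1*(-741)) + (1 + 12)² = (-915 + 741) + 13² = -174 + 169 = -5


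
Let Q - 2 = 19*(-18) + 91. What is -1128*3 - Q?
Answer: -3135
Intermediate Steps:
Q = -249 (Q = 2 + (19*(-18) + 91) = 2 + (-342 + 91) = 2 - 251 = -249)
-1128*3 - Q = -1128*3 - 1*(-249) = -3384 + 249 = -3135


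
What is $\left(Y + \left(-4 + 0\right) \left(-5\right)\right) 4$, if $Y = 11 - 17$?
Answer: $56$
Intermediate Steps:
$Y = -6$
$\left(Y + \left(-4 + 0\right) \left(-5\right)\right) 4 = \left(-6 + \left(-4 + 0\right) \left(-5\right)\right) 4 = \left(-6 - -20\right) 4 = \left(-6 + 20\right) 4 = 14 \cdot 4 = 56$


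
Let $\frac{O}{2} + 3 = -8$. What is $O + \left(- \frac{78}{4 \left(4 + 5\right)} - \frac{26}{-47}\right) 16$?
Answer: $- \frac{6742}{141} \approx -47.816$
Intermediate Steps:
$O = -22$ ($O = -6 + 2 \left(-8\right) = -6 - 16 = -22$)
$O + \left(- \frac{78}{4 \left(4 + 5\right)} - \frac{26}{-47}\right) 16 = -22 + \left(- \frac{78}{4 \left(4 + 5\right)} - \frac{26}{-47}\right) 16 = -22 + \left(- \frac{78}{4 \cdot 9} - - \frac{26}{47}\right) 16 = -22 + \left(- \frac{78}{36} + \frac{26}{47}\right) 16 = -22 + \left(\left(-78\right) \frac{1}{36} + \frac{26}{47}\right) 16 = -22 + \left(- \frac{13}{6} + \frac{26}{47}\right) 16 = -22 - \frac{3640}{141} = - \frac{6742}{141}$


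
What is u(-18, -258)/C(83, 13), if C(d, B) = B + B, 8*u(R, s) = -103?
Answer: -103/208 ≈ -0.49519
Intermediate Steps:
u(R, s) = -103/8 (u(R, s) = (⅛)*(-103) = -103/8)
C(d, B) = 2*B
u(-18, -258)/C(83, 13) = -103/(8*(2*13)) = -103/8/26 = -103/8*1/26 = -103/208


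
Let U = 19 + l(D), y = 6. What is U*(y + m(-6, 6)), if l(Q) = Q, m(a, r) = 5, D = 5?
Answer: 264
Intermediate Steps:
U = 24 (U = 19 + 5 = 24)
U*(y + m(-6, 6)) = 24*(6 + 5) = 24*11 = 264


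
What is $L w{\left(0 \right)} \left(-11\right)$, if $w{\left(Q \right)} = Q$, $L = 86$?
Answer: $0$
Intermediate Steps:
$L w{\left(0 \right)} \left(-11\right) = 86 \cdot 0 \left(-11\right) = 0 \left(-11\right) = 0$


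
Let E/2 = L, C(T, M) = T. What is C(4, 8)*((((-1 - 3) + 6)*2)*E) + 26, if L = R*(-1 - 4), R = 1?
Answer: -134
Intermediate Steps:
L = -5 (L = 1*(-1 - 4) = 1*(-5) = -5)
E = -10 (E = 2*(-5) = -10)
C(4, 8)*((((-1 - 3) + 6)*2)*E) + 26 = 4*((((-1 - 3) + 6)*2)*(-10)) + 26 = 4*(((-4 + 6)*2)*(-10)) + 26 = 4*((2*2)*(-10)) + 26 = 4*(4*(-10)) + 26 = 4*(-40) + 26 = -160 + 26 = -134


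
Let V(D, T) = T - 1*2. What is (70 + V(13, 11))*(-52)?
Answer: -4108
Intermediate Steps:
V(D, T) = -2 + T (V(D, T) = T - 2 = -2 + T)
(70 + V(13, 11))*(-52) = (70 + (-2 + 11))*(-52) = (70 + 9)*(-52) = 79*(-52) = -4108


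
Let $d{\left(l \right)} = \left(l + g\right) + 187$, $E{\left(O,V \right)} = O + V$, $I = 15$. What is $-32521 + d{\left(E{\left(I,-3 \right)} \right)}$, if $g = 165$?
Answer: $-32157$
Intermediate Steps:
$d{\left(l \right)} = 352 + l$ ($d{\left(l \right)} = \left(l + 165\right) + 187 = \left(165 + l\right) + 187 = 352 + l$)
$-32521 + d{\left(E{\left(I,-3 \right)} \right)} = -32521 + \left(352 + \left(15 - 3\right)\right) = -32521 + \left(352 + 12\right) = -32521 + 364 = -32157$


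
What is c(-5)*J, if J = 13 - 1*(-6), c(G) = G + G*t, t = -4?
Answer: 285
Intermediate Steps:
c(G) = -3*G (c(G) = G + G*(-4) = G - 4*G = -3*G)
J = 19 (J = 13 + 6 = 19)
c(-5)*J = -3*(-5)*19 = 15*19 = 285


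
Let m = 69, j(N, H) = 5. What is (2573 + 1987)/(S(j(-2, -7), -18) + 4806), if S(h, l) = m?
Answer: 304/325 ≈ 0.93538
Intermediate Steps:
S(h, l) = 69
(2573 + 1987)/(S(j(-2, -7), -18) + 4806) = (2573 + 1987)/(69 + 4806) = 4560/4875 = 4560*(1/4875) = 304/325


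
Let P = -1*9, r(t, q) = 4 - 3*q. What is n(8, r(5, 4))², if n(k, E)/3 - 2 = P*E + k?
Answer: 60516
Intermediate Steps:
P = -9
n(k, E) = 6 - 27*E + 3*k (n(k, E) = 6 + 3*(-9*E + k) = 6 + 3*(k - 9*E) = 6 + (-27*E + 3*k) = 6 - 27*E + 3*k)
n(8, r(5, 4))² = (6 - 27*(4 - 3*4) + 3*8)² = (6 - 27*(4 - 12) + 24)² = (6 - 27*(-8) + 24)² = (6 + 216 + 24)² = 246² = 60516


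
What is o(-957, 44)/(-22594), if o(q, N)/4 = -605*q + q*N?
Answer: -97614/1027 ≈ -95.048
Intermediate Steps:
o(q, N) = -2420*q + 4*N*q (o(q, N) = 4*(-605*q + q*N) = 4*(-605*q + N*q) = -2420*q + 4*N*q)
o(-957, 44)/(-22594) = (4*(-957)*(-605 + 44))/(-22594) = (4*(-957)*(-561))*(-1/22594) = 2147508*(-1/22594) = -97614/1027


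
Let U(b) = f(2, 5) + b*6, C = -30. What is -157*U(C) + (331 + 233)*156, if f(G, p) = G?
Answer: 115930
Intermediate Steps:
U(b) = 2 + 6*b (U(b) = 2 + b*6 = 2 + 6*b)
-157*U(C) + (331 + 233)*156 = -157*(2 + 6*(-30)) + (331 + 233)*156 = -157*(2 - 180) + 564*156 = -157*(-178) + 87984 = 27946 + 87984 = 115930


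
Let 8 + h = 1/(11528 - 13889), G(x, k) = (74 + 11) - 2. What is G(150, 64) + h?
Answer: 177074/2361 ≈ 75.000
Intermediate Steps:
G(x, k) = 83 (G(x, k) = 85 - 2 = 83)
h = -18889/2361 (h = -8 + 1/(11528 - 13889) = -8 + 1/(-2361) = -8 - 1/2361 = -18889/2361 ≈ -8.0004)
G(150, 64) + h = 83 - 18889/2361 = 177074/2361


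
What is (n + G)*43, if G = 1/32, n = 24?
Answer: 33067/32 ≈ 1033.3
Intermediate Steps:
G = 1/32 ≈ 0.031250
(n + G)*43 = (24 + 1/32)*43 = (769/32)*43 = 33067/32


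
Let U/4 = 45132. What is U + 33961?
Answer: 214489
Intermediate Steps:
U = 180528 (U = 4*45132 = 180528)
U + 33961 = 180528 + 33961 = 214489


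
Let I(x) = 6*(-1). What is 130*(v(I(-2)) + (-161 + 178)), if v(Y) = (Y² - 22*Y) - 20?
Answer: 21450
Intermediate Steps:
I(x) = -6
v(Y) = -20 + Y² - 22*Y
130*(v(I(-2)) + (-161 + 178)) = 130*((-20 + (-6)² - 22*(-6)) + (-161 + 178)) = 130*((-20 + 36 + 132) + 17) = 130*(148 + 17) = 130*165 = 21450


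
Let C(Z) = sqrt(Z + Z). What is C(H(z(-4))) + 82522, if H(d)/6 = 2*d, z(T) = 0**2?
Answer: 82522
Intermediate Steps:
z(T) = 0
H(d) = 12*d (H(d) = 6*(2*d) = 12*d)
C(Z) = sqrt(2)*sqrt(Z) (C(Z) = sqrt(2*Z) = sqrt(2)*sqrt(Z))
C(H(z(-4))) + 82522 = sqrt(2)*sqrt(12*0) + 82522 = sqrt(2)*sqrt(0) + 82522 = sqrt(2)*0 + 82522 = 0 + 82522 = 82522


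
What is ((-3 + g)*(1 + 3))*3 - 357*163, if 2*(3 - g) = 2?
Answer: -58203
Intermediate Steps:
g = 2 (g = 3 - ½*2 = 3 - 1 = 2)
((-3 + g)*(1 + 3))*3 - 357*163 = ((-3 + 2)*(1 + 3))*3 - 357*163 = -1*4*3 - 58191 = -4*3 - 58191 = -12 - 58191 = -58203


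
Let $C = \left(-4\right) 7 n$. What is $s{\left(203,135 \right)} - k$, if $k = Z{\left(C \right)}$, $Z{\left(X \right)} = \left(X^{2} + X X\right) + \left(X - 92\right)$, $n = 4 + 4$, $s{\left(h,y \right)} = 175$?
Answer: $-99861$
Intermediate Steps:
$n = 8$
$C = -224$ ($C = \left(-4\right) 7 \cdot 8 = \left(-28\right) 8 = -224$)
$Z{\left(X \right)} = -92 + X + 2 X^{2}$ ($Z{\left(X \right)} = \left(X^{2} + X^{2}\right) + \left(X - 92\right) = 2 X^{2} + \left(-92 + X\right) = -92 + X + 2 X^{2}$)
$k = 100036$ ($k = -92 - 224 + 2 \left(-224\right)^{2} = -92 - 224 + 2 \cdot 50176 = -92 - 224 + 100352 = 100036$)
$s{\left(203,135 \right)} - k = 175 - 100036 = -99861$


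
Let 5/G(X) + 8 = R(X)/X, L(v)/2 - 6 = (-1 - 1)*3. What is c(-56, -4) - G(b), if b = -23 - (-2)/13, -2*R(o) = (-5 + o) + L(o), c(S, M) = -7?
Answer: -16414/2557 ≈ -6.4192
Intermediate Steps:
L(v) = 0 (L(v) = 12 + 2*((-1 - 1)*3) = 12 + 2*(-2*3) = 12 + 2*(-6) = 12 - 12 = 0)
R(o) = 5/2 - o/2 (R(o) = -((-5 + o) + 0)/2 = -(-5 + o)/2 = 5/2 - o/2)
b = -297/13 (b = -23 - (-2)/13 = -23 - 1*(-2/13) = -23 + 2/13 = -297/13 ≈ -22.846)
G(X) = 5/(-8 + (5/2 - X/2)/X)
c(-56, -4) - G(b) = -7 - (-10)*(-297)/(13*(-5 + 17*(-297/13))) = -7 - (-10)*(-297)/(13*(-5 - 5049/13)) = -7 - (-10)*(-297)/(13*(-5114/13)) = -7 - (-10)*(-297)*(-13)/(13*5114) = -7 - 1*(-1485/2557) = -7 + 1485/2557 = -16414/2557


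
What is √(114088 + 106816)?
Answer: 2*√55226 ≈ 470.00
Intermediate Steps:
√(114088 + 106816) = √220904 = 2*√55226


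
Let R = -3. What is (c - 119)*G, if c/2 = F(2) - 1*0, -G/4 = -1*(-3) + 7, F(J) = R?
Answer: 5000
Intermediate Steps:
F(J) = -3
G = -40 (G = -4*(-1*(-3) + 7) = -4*(3 + 7) = -4*10 = -40)
c = -6 (c = 2*(-3 - 1*0) = 2*(-3 + 0) = 2*(-3) = -6)
(c - 119)*G = (-6 - 119)*(-40) = -125*(-40) = 5000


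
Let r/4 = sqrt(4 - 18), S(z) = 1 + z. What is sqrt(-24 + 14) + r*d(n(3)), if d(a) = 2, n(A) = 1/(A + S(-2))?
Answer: I*(sqrt(10) + 8*sqrt(14)) ≈ 33.096*I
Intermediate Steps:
n(A) = 1/(-1 + A) (n(A) = 1/(A + (1 - 2)) = 1/(A - 1) = 1/(-1 + A))
r = 4*I*sqrt(14) (r = 4*sqrt(4 - 18) = 4*sqrt(-14) = 4*(I*sqrt(14)) = 4*I*sqrt(14) ≈ 14.967*I)
sqrt(-24 + 14) + r*d(n(3)) = sqrt(-24 + 14) + (4*I*sqrt(14))*2 = sqrt(-10) + 8*I*sqrt(14) = I*sqrt(10) + 8*I*sqrt(14)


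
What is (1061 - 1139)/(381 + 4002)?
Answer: -26/1461 ≈ -0.017796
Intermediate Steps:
(1061 - 1139)/(381 + 4002) = -78/4383 = -78*1/4383 = -26/1461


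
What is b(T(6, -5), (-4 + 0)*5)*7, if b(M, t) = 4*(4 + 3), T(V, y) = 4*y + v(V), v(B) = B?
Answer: 196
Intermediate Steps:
T(V, y) = V + 4*y (T(V, y) = 4*y + V = V + 4*y)
b(M, t) = 28 (b(M, t) = 4*7 = 28)
b(T(6, -5), (-4 + 0)*5)*7 = 28*7 = 196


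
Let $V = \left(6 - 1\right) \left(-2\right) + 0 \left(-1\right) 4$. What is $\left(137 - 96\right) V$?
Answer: $-410$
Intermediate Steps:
$V = -10$ ($V = 5 \left(-2\right) + 0 \cdot 4 = -10 + 0 = -10$)
$\left(137 - 96\right) V = \left(137 - 96\right) \left(-10\right) = 41 \left(-10\right) = -410$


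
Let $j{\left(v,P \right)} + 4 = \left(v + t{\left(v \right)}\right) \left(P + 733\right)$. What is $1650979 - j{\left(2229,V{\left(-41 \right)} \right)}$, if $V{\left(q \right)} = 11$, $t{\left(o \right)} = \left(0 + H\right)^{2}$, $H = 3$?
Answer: $-14089$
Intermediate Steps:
$t{\left(o \right)} = 9$ ($t{\left(o \right)} = \left(0 + 3\right)^{2} = 3^{2} = 9$)
$j{\left(v,P \right)} = -4 + \left(9 + v\right) \left(733 + P\right)$ ($j{\left(v,P \right)} = -4 + \left(v + 9\right) \left(P + 733\right) = -4 + \left(9 + v\right) \left(733 + P\right)$)
$1650979 - j{\left(2229,V{\left(-41 \right)} \right)} = 1650979 - \left(6593 + 9 \cdot 11 + 733 \cdot 2229 + 11 \cdot 2229\right) = 1650979 - \left(6593 + 99 + 1633857 + 24519\right) = 1650979 - 1665068 = -14089$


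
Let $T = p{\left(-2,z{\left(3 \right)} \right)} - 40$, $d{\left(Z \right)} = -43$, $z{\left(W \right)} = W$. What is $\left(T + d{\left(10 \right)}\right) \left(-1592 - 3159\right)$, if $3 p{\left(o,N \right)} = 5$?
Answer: $\frac{1159244}{3} \approx 3.8641 \cdot 10^{5}$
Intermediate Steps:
$p{\left(o,N \right)} = \frac{5}{3}$ ($p{\left(o,N \right)} = \frac{1}{3} \cdot 5 = \frac{5}{3}$)
$T = - \frac{115}{3}$ ($T = \frac{5}{3} - 40 = - \frac{115}{3} \approx -38.333$)
$\left(T + d{\left(10 \right)}\right) \left(-1592 - 3159\right) = \left(- \frac{115}{3} - 43\right) \left(-1592 - 3159\right) = \left(- \frac{244}{3}\right) \left(-4751\right) = \frac{1159244}{3}$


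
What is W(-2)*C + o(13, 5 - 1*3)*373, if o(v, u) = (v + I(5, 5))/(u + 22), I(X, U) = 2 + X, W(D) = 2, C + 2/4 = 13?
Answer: 2015/6 ≈ 335.83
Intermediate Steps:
C = 25/2 (C = -½ + 13 = 25/2 ≈ 12.500)
o(v, u) = (7 + v)/(22 + u) (o(v, u) = (v + (2 + 5))/(u + 22) = (v + 7)/(22 + u) = (7 + v)/(22 + u))
W(-2)*C + o(13, 5 - 1*3)*373 = 2*(25/2) + ((7 + 13)/(22 + (5 - 1*3)))*373 = 25 + (20/(22 + (5 - 3)))*373 = 25 + (20/(22 + 2))*373 = 25 + (20/24)*373 = 25 + ((1/24)*20)*373 = 25 + (⅚)*373 = 25 + 1865/6 = 2015/6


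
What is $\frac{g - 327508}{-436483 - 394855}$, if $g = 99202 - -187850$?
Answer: $\frac{20228}{415669} \approx 0.048664$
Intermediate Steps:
$g = 287052$ ($g = 99202 + 187850 = 287052$)
$\frac{g - 327508}{-436483 - 394855} = \frac{287052 - 327508}{-436483 - 394855} = - \frac{40456}{-831338} = \left(-40456\right) \left(- \frac{1}{831338}\right) = \frac{20228}{415669}$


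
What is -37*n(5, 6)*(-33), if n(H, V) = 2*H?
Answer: 12210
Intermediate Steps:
-37*n(5, 6)*(-33) = -74*5*(-33) = -37*10*(-33) = -370*(-33) = 12210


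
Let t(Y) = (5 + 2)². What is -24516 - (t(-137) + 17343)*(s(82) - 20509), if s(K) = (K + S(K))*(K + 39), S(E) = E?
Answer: 11541164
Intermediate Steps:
t(Y) = 49 (t(Y) = 7² = 49)
s(K) = 2*K*(39 + K) (s(K) = (K + K)*(K + 39) = (2*K)*(39 + K) = 2*K*(39 + K))
-24516 - (t(-137) + 17343)*(s(82) - 20509) = -24516 - (49 + 17343)*(2*82*(39 + 82) - 20509) = -24516 - 17392*(2*82*121 - 20509) = -24516 - 17392*(19844 - 20509) = -24516 - 17392*(-665) = -24516 - 1*(-11565680) = -24516 + 11565680 = 11541164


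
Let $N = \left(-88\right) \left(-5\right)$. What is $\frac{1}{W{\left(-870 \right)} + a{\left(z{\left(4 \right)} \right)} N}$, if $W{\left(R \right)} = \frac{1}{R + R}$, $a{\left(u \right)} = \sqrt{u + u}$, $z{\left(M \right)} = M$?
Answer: $\frac{1740}{4689146879999} + \frac{2664288000 \sqrt{2}}{4689146879999} \approx 0.00080353$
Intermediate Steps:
$N = 440$
$a{\left(u \right)} = \sqrt{2} \sqrt{u}$ ($a{\left(u \right)} = \sqrt{2 u} = \sqrt{2} \sqrt{u}$)
$W{\left(R \right)} = \frac{1}{2 R}$
$\frac{1}{W{\left(-870 \right)} + a{\left(z{\left(4 \right)} \right)} N} = \frac{1}{\frac{1}{2 \left(-870\right)} + \sqrt{2} \sqrt{4} \cdot 440} = \frac{1}{\frac{1}{2} \left(- \frac{1}{870}\right) + \sqrt{2} \cdot 2 \cdot 440} = \frac{1}{- \frac{1}{1740} + 2 \sqrt{2} \cdot 440} = \frac{1}{- \frac{1}{1740} + 880 \sqrt{2}}$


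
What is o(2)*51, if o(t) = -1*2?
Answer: -102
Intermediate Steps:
o(t) = -2
o(2)*51 = -2*51 = -102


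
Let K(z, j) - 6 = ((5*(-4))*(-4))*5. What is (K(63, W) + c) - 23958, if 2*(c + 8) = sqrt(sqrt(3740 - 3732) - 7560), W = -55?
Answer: -23560 + I*sqrt(7560 - 2*sqrt(2))/2 ≈ -23560.0 + 43.466*I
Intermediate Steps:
K(z, j) = 406 (K(z, j) = 6 + ((5*(-4))*(-4))*5 = 6 - 20*(-4)*5 = 6 + 80*5 = 6 + 400 = 406)
c = -8 + sqrt(-7560 + 2*sqrt(2))/2 (c = -8 + sqrt(sqrt(3740 - 3732) - 7560)/2 = -8 + sqrt(sqrt(8) - 7560)/2 = -8 + sqrt(2*sqrt(2) - 7560)/2 = -8 + sqrt(-7560 + 2*sqrt(2))/2 ≈ -8.0 + 43.466*I)
(K(63, W) + c) - 23958 = (406 + (-8 + I*sqrt(7560 - 2*sqrt(2))/2)) - 23958 = (398 + I*sqrt(7560 - 2*sqrt(2))/2) - 23958 = -23560 + I*sqrt(7560 - 2*sqrt(2))/2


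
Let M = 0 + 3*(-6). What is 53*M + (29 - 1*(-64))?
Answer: -861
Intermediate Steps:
M = -18 (M = 0 - 18 = -18)
53*M + (29 - 1*(-64)) = 53*(-18) + (29 - 1*(-64)) = -954 + (29 + 64) = -954 + 93 = -861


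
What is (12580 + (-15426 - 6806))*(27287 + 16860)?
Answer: -426106844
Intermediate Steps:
(12580 + (-15426 - 6806))*(27287 + 16860) = (12580 - 22232)*44147 = -9652*44147 = -426106844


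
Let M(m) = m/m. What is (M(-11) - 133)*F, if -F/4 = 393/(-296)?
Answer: -25938/37 ≈ -701.03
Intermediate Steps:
M(m) = 1
F = 393/74 (F = -1572/(-296) = -1572*(-1)/296 = -4*(-393/296) = 393/74 ≈ 5.3108)
(M(-11) - 133)*F = (1 - 133)*(393/74) = -132*393/74 = -25938/37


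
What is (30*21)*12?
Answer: 7560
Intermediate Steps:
(30*21)*12 = 630*12 = 7560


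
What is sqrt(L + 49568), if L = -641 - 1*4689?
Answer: sqrt(44238) ≈ 210.33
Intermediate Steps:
L = -5330 (L = -641 - 4689 = -5330)
sqrt(L + 49568) = sqrt(-5330 + 49568) = sqrt(44238)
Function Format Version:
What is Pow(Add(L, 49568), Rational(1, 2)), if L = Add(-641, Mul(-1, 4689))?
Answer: Pow(44238, Rational(1, 2)) ≈ 210.33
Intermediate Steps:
L = -5330 (L = Add(-641, -4689) = -5330)
Pow(Add(L, 49568), Rational(1, 2)) = Pow(Add(-5330, 49568), Rational(1, 2)) = Pow(44238, Rational(1, 2))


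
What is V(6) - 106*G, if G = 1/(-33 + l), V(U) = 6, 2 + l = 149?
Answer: 289/57 ≈ 5.0702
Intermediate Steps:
l = 147 (l = -2 + 149 = 147)
G = 1/114 (G = 1/(-33 + 147) = 1/114 ≈ 0.0087719)
V(6) - 106*G = 6 - 106*1/114 = 6 - 53/57 = 289/57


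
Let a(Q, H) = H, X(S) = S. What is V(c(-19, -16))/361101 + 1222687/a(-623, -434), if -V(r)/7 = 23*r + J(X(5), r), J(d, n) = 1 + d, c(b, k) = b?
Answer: -441512189009/156717834 ≈ -2817.2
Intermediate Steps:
V(r) = -42 - 161*r (V(r) = -7*(23*r + (1 + 5)) = -7*(23*r + 6) = -7*(6 + 23*r) = -42 - 161*r)
V(c(-19, -16))/361101 + 1222687/a(-623, -434) = (-42 - 161*(-19))/361101 + 1222687/(-434) = (-42 + 3059)*(1/361101) + 1222687*(-1/434) = 3017*(1/361101) - 1222687/434 = 3017/361101 - 1222687/434 = -441512189009/156717834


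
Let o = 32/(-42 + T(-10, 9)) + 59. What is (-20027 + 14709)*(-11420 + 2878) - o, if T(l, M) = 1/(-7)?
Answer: 13400757839/295 ≈ 4.5426e+7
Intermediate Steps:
T(l, M) = -1/7
o = 17181/295 (o = 32/(-42 - 1/7) + 59 = 32/(-295/7) + 59 = -7/295*32 + 59 = -224/295 + 59 = 17181/295 ≈ 58.241)
(-20027 + 14709)*(-11420 + 2878) - o = (-20027 + 14709)*(-11420 + 2878) - 1*17181/295 = -5318*(-8542) - 17181/295 = 45426356 - 17181/295 = 13400757839/295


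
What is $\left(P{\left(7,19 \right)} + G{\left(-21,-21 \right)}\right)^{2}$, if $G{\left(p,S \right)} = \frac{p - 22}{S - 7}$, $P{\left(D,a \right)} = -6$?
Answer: $\frac{15625}{784} \approx 19.93$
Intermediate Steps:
$G{\left(p,S \right)} = \frac{-22 + p}{-7 + S}$
$\left(P{\left(7,19 \right)} + G{\left(-21,-21 \right)}\right)^{2} = \left(-6 + \frac{-22 - 21}{-7 - 21}\right)^{2} = \left(-6 + \frac{1}{-28} \left(-43\right)\right)^{2} = \left(-6 - - \frac{43}{28}\right)^{2} = \left(-6 + \frac{43}{28}\right)^{2} = \left(- \frac{125}{28}\right)^{2} = \frac{15625}{784}$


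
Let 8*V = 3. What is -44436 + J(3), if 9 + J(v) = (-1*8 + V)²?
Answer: -2840759/64 ≈ -44387.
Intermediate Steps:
V = 3/8 (V = (⅛)*3 = 3/8 ≈ 0.37500)
J(v) = 3145/64 (J(v) = -9 + (-1*8 + 3/8)² = -9 + (-8 + 3/8)² = -9 + (-61/8)² = -9 + 3721/64 = 3145/64)
-44436 + J(3) = -44436 + 3145/64 = -2840759/64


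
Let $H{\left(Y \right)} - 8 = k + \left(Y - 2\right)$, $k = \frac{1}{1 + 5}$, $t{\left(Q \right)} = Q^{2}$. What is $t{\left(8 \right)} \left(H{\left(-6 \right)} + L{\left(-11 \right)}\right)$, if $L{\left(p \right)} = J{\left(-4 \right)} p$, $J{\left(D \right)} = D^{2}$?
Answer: $- \frac{33760}{3} \approx -11253.0$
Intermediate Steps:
$k = \frac{1}{6} \approx 0.16667$
$L{\left(p \right)} = 16 p$ ($L{\left(p \right)} = \left(-4\right)^{2} p = 16 p$)
$H{\left(Y \right)} = \frac{37}{6} + Y$ ($H{\left(Y \right)} = 8 + \left(\frac{1}{6} + \left(Y - 2\right)\right) = 8 + \left(\frac{1}{6} + \left(-2 + Y\right)\right) = 8 + \left(- \frac{11}{6} + Y\right) = \frac{37}{6} + Y$)
$t{\left(8 \right)} \left(H{\left(-6 \right)} + L{\left(-11 \right)}\right) = 8^{2} \left(\left(\frac{37}{6} - 6\right) + 16 \left(-11\right)\right) = 64 \left(\frac{1}{6} - 176\right) = 64 \left(- \frac{1055}{6}\right) = - \frac{33760}{3}$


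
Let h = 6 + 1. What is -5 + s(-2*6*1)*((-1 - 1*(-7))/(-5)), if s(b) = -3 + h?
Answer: -49/5 ≈ -9.8000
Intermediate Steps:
h = 7
s(b) = 4 (s(b) = -3 + 7 = 4)
-5 + s(-2*6*1)*((-1 - 1*(-7))/(-5)) = -5 + 4*((-1 - 1*(-7))/(-5)) = -5 + 4*((-1 + 7)*(-1/5)) = -5 + 4*(6*(-1/5)) = -5 + 4*(-6/5) = -5 - 24/5 = -49/5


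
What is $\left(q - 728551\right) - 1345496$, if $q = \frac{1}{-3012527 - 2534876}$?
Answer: $- \frac{11505574549942}{5547403} \approx -2.074 \cdot 10^{6}$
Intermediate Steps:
$q = - \frac{1}{5547403}$ ($q = \frac{1}{-5547403} = - \frac{1}{5547403} \approx -1.8026 \cdot 10^{-7}$)
$\left(q - 728551\right) - 1345496 = \left(- \frac{1}{5547403} - 728551\right) - 1345496 = - \frac{4041566003054}{5547403} - 1345496 = - \frac{11505574549942}{5547403}$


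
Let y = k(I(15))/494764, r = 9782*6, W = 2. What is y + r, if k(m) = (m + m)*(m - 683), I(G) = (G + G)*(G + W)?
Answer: 7259628057/123691 ≈ 58692.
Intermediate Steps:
I(G) = 2*G*(2 + G) (I(G) = (G + G)*(G + 2) = (2*G)*(2 + G) = 2*G*(2 + G))
k(m) = 2*m*(-683 + m) (k(m) = (2*m)*(-683 + m) = 2*m*(-683 + m))
r = 58692
y = -44115/123691 (y = (2*(2*15*(2 + 15))*(-683 + 2*15*(2 + 15)))/494764 = (2*(2*15*17)*(-683 + 2*15*17))*(1/494764) = (2*510*(-683 + 510))*(1/494764) = (2*510*(-173))*(1/494764) = -176460*1/494764 = -44115/123691 ≈ -0.35666)
y + r = -44115/123691 + 58692 = 7259628057/123691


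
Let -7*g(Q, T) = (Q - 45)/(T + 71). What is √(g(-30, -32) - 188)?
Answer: I*√1554553/91 ≈ 13.701*I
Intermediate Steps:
g(Q, T) = -(-45 + Q)/(7*(71 + T)) (g(Q, T) = -(Q - 45)/(7*(T + 71)) = -(-45 + Q)/(7*(71 + T)))
√(g(-30, -32) - 188) = √((45 - 1*(-30))/(7*(71 - 32)) - 188) = √((⅐)*(45 + 30)/39 - 188) = √((⅐)*(1/39)*75 - 188) = √(25/91 - 188) = √(-17083/91) = I*√1554553/91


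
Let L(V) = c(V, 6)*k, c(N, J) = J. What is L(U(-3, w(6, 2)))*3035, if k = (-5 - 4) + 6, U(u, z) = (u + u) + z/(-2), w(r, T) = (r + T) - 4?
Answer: -54630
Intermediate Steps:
w(r, T) = -4 + T + r (w(r, T) = (T + r) - 4 = -4 + T + r)
U(u, z) = 2*u - z/2 (U(u, z) = 2*u + z*(-½) = 2*u - z/2)
k = -3 (k = -9 + 6 = -3)
L(V) = -18 (L(V) = 6*(-3) = -18)
L(U(-3, w(6, 2)))*3035 = -18*3035 = -54630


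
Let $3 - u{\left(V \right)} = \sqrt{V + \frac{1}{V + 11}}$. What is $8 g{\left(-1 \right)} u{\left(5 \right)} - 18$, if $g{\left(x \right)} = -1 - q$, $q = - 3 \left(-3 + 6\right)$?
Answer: $30$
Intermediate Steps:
$q = -9$ ($q = \left(-3\right) 3 = -9$)
$u{\left(V \right)} = 3 - \sqrt{V + \frac{1}{11 + V}}$ ($u{\left(V \right)} = 3 - \sqrt{V + \frac{1}{V + 11}} = 3 - \sqrt{V + \frac{1}{11 + V}}$)
$g{\left(x \right)} = 8$ ($g{\left(x \right)} = -1 - -9 = -1 + 9 = 8$)
$8 g{\left(-1 \right)} u{\left(5 \right)} - 18 = 8 \cdot 8 \left(3 - \sqrt{\frac{1 + 5 \left(11 + 5\right)}{11 + 5}}\right) - 18 = 64 \left(3 - \sqrt{\frac{1 + 5 \cdot 16}{16}}\right) - 18 = 64 \left(3 - \sqrt{\frac{1 + 80}{16}}\right) - 18 = 64 \left(3 - \sqrt{\frac{1}{16} \cdot 81}\right) - 18 = 64 \left(3 - \sqrt{\frac{81}{16}}\right) - 18 = 64 \left(3 - \frac{9}{4}\right) - 18 = 64 \cdot \frac{3}{4} - 18 = 48 - 18 = 30$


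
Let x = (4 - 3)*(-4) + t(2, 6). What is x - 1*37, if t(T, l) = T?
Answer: -39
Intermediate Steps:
x = -2 (x = (4 - 3)*(-4) + 2 = 1*(-4) + 2 = -4 + 2 = -2)
x - 1*37 = -2 - 1*37 = -2 - 37 = -39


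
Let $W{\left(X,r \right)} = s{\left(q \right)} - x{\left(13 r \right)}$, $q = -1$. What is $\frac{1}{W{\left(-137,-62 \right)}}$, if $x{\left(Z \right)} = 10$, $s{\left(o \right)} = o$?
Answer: $- \frac{1}{11} \approx -0.090909$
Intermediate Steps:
$W{\left(X,r \right)} = -11$ ($W{\left(X,r \right)} = -1 - 10 = -11$)
$\frac{1}{W{\left(-137,-62 \right)}} = \frac{1}{-11} = - \frac{1}{11}$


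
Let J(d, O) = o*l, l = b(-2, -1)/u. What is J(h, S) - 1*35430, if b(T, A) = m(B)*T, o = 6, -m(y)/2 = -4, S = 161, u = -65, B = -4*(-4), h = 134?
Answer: -2302854/65 ≈ -35429.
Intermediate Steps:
B = 16
m(y) = 8 (m(y) = -2*(-4) = 8)
b(T, A) = 8*T
l = 16/65 (l = (8*(-2))/(-65) = -16*(-1/65) = 16/65 ≈ 0.24615)
J(d, O) = 96/65 (J(d, O) = 6*(16/65) = 96/65)
J(h, S) - 1*35430 = 96/65 - 1*35430 = 96/65 - 35430 = -2302854/65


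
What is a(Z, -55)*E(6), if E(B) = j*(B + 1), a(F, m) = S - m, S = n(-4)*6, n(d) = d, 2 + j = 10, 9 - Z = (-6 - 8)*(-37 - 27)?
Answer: 1736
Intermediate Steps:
Z = -887 (Z = 9 - (-6 - 8)*(-37 - 27) = 9 - (-14)*(-64) = 9 - 1*896 = 9 - 896 = -887)
j = 8 (j = -2 + 10 = 8)
S = -24 (S = -4*6 = -24)
a(F, m) = -24 - m
E(B) = 8 + 8*B (E(B) = 8*(B + 1) = 8*(1 + B) = 8 + 8*B)
a(Z, -55)*E(6) = (-24 - 1*(-55))*(8 + 8*6) = (-24 + 55)*(8 + 48) = 31*56 = 1736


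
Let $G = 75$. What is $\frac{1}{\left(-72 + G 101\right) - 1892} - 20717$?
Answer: $- \frac{116243086}{5611} \approx -20717.0$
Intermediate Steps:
$\frac{1}{\left(-72 + G 101\right) - 1892} - 20717 = \frac{1}{\left(-72 + 75 \cdot 101\right) - 1892} - 20717 = \frac{1}{\left(-72 + 7575\right) - 1892} - 20717 = \frac{1}{7503 - 1892} - 20717 = \frac{1}{5611} - 20717 = - \frac{116243086}{5611}$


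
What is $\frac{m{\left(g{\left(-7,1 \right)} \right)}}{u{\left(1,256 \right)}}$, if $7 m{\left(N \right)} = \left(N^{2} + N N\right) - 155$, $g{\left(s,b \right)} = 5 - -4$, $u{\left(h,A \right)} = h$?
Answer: $1$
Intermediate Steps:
$g{\left(s,b \right)} = 9$ ($g{\left(s,b \right)} = 5 + 4 = 9$)
$m{\left(N \right)} = - \frac{155}{7} + \frac{2 N^{2}}{7}$ ($m{\left(N \right)} = \frac{\left(N^{2} + N N\right) - 155}{7} = \frac{\left(N^{2} + N^{2}\right) - 155}{7} = \frac{2 N^{2} - 155}{7} = \frac{-155 + 2 N^{2}}{7} = - \frac{155}{7} + \frac{2 N^{2}}{7}$)
$\frac{m{\left(g{\left(-7,1 \right)} \right)}}{u{\left(1,256 \right)}} = \frac{- \frac{155}{7} + \frac{2 \cdot 9^{2}}{7}}{1} = \left(- \frac{155}{7} + \frac{2}{7} \cdot 81\right) 1 = \left(- \frac{155}{7} + \frac{162}{7}\right) 1 = 1 \cdot 1 = 1$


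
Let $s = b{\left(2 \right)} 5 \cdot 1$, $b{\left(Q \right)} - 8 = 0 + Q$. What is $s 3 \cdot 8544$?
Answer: $1281600$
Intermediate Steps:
$b{\left(Q \right)} = 8 + Q$ ($b{\left(Q \right)} = 8 + \left(0 + Q\right) = 8 + Q$)
$s = 50$ ($s = \left(8 + 2\right) 5 \cdot 1 = 10 \cdot 5 \cdot 1 = 50 \cdot 1 = 50$)
$s 3 \cdot 8544 = 50 \cdot 3 \cdot 8544 = 150 \cdot 8544 = 1281600$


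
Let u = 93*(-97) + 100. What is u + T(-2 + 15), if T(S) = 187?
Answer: -8734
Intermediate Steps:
u = -8921 (u = -9021 + 100 = -8921)
u + T(-2 + 15) = -8921 + 187 = -8734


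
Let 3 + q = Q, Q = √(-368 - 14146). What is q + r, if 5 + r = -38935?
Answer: -38943 + I*√14514 ≈ -38943.0 + 120.47*I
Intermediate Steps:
r = -38940 (r = -5 - 38935 = -38940)
Q = I*√14514 (Q = √(-14514) = I*√14514 ≈ 120.47*I)
q = -3 + I*√14514 ≈ -3.0 + 120.47*I
q + r = (-3 + I*√14514) - 38940 = -38943 + I*√14514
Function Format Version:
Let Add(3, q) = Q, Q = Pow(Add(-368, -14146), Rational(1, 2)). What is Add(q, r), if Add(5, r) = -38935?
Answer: Add(-38943, Mul(I, Pow(14514, Rational(1, 2)))) ≈ Add(-38943., Mul(120.47, I))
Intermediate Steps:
r = -38940 (r = Add(-5, -38935) = -38940)
Q = Mul(I, Pow(14514, Rational(1, 2))) (Q = Pow(-14514, Rational(1, 2)) = Mul(I, Pow(14514, Rational(1, 2))) ≈ Mul(120.47, I))
q = Add(-3, Mul(I, Pow(14514, Rational(1, 2)))) ≈ Add(-3.0000, Mul(120.47, I))
Add(q, r) = Add(Add(-3, Mul(I, Pow(14514, Rational(1, 2)))), -38940) = Add(-38943, Mul(I, Pow(14514, Rational(1, 2))))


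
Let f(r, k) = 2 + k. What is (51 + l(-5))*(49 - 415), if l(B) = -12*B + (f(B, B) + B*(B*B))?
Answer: 6222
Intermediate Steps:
l(B) = 2 + B³ - 11*B (l(B) = -12*B + ((2 + B) + B*(B*B)) = -12*B + ((2 + B) + B*B²) = -12*B + ((2 + B) + B³) = -12*B + (2 + B + B³) = 2 + B³ - 11*B)
(51 + l(-5))*(49 - 415) = (51 + (2 + (-5)³ - 11*(-5)))*(49 - 415) = (51 + (2 - 125 + 55))*(-366) = (51 - 68)*(-366) = -17*(-366) = 6222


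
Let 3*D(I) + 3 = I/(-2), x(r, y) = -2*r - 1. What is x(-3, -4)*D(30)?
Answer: -30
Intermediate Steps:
x(r, y) = -1 - 2*r
D(I) = -1 - I/6 (D(I) = -1 + (I/(-2))/3 = -1 + (I*(-½))/3 = -1 + (-I/2)/3 = -1 - I/6)
x(-3, -4)*D(30) = (-1 - 2*(-3))*(-1 - ⅙*30) = (-1 + 6)*(-1 - 5) = 5*(-6) = -30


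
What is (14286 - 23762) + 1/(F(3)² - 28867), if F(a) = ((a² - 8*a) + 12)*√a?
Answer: -273287841/28840 ≈ -9476.0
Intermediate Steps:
F(a) = √a*(12 + a² - 8*a) (F(a) = (12 + a² - 8*a)*√a = √a*(12 + a² - 8*a))
(14286 - 23762) + 1/(F(3)² - 28867) = (14286 - 23762) + 1/((√3*(12 + 3² - 8*3))² - 28867) = -9476 + 1/((√3*(12 + 9 - 24))² - 28867) = -9476 + 1/((√3*(-3))² - 28867) = -9476 + 1/((-3*√3)² - 28867) = -9476 + 1/(27 - 28867) = -9476 + 1/(-28840) = -9476 - 1/28840 = -273287841/28840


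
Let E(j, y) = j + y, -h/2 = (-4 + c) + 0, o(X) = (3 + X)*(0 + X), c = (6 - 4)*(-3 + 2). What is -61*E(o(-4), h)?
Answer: -976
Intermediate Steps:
c = -2 (c = 2*(-1) = -2)
o(X) = X*(3 + X) (o(X) = (3 + X)*X = X*(3 + X))
h = 12 (h = -2*((-4 - 2) + 0) = -2*(-6 + 0) = -2*(-6) = 12)
-61*E(o(-4), h) = -61*(-4*(3 - 4) + 12) = -61*(-4*(-1) + 12) = -61*(4 + 12) = -61*16 = -976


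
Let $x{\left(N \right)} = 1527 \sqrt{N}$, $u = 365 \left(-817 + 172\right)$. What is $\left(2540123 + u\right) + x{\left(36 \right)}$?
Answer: $2313860$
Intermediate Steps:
$u = -235425$ ($u = 365 \left(-645\right) = -235425$)
$\left(2540123 + u\right) + x{\left(36 \right)} = \left(2540123 - 235425\right) + 1527 \sqrt{36} = 2304698 + 1527 \cdot 6 = 2304698 + 9162 = 2313860$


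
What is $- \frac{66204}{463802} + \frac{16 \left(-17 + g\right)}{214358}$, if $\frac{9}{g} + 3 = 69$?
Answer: $- \frac{39370372922}{273404090069} \approx -0.144$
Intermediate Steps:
$g = \frac{3}{22}$ ($g = \frac{9}{-3 + 69} = \frac{9}{66} = 9 \cdot \frac{1}{66} = \frac{3}{22} \approx 0.13636$)
$- \frac{66204}{463802} + \frac{16 \left(-17 + g\right)}{214358} = - \frac{66204}{463802} + \frac{16 \left(-17 + \frac{3}{22}\right)}{214358} = \left(-66204\right) \frac{1}{463802} + 16 \left(- \frac{371}{22}\right) \frac{1}{214358} = - \frac{33102}{231901} - \frac{1484}{1178969} = - \frac{39370372922}{273404090069}$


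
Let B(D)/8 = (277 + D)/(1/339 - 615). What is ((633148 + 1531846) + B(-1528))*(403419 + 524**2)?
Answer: 76506651093953740/52121 ≈ 1.4679e+12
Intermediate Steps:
B(D) = -187806/52121 - 678*D/52121 (B(D) = 8*((277 + D)/(1/339 - 615)) = 8*((277 + D)/(-208484/339)) = 8*((277 + D)*(-339/208484)) = 8*(-93903/208484 - 339*D/208484) = -187806/52121 - 678*D/52121)
((633148 + 1531846) + B(-1528))*(403419 + 524**2) = ((633148 + 1531846) + (-187806/52121 - 678/52121*(-1528)))*(403419 + 524**2) = (2164994 + (-187806/52121 + 1035984/52121))*(403419 + 274576) = (2164994 + 848178/52121)*677995 = (112842500452/52121)*677995 = 76506651093953740/52121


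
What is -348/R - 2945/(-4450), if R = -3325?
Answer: 453629/591850 ≈ 0.76646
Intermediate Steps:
-348/R - 2945/(-4450) = -348/(-3325) - 2945/(-4450) = -348*(-1/3325) - 2945*(-1/4450) = 348/3325 + 589/890 = 453629/591850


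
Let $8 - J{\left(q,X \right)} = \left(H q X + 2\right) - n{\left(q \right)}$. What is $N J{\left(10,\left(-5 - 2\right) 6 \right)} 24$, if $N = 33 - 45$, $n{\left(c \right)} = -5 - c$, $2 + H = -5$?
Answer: $849312$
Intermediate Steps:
$H = -7$ ($H = -2 - 5 = -7$)
$J{\left(q,X \right)} = 1 - q + 7 X q$ ($J{\left(q,X \right)} = 8 - \left(\left(- 7 q X + 2\right) - \left(-5 - q\right)\right) = 8 - \left(\left(- 7 X q + 2\right) + \left(5 + q\right)\right) = 8 - \left(\left(2 - 7 X q\right) + \left(5 + q\right)\right) = 8 - \left(7 + q - 7 X q\right) = 1 - q + 7 X q$)
$N = -12$
$N J{\left(10,\left(-5 - 2\right) 6 \right)} 24 = - 12 \left(1 - 10 + 7 \left(-5 - 2\right) 6 \cdot 10\right) 24 = - 12 \left(1 - 10 + 7 \left(\left(-7\right) 6\right) 10\right) 24 = - 12 \left(1 - 10 + 7 \left(-42\right) 10\right) 24 = - 12 \left(1 - 10 - 2940\right) 24 = \left(-12\right) \left(-2949\right) 24 = 35388 \cdot 24 = 849312$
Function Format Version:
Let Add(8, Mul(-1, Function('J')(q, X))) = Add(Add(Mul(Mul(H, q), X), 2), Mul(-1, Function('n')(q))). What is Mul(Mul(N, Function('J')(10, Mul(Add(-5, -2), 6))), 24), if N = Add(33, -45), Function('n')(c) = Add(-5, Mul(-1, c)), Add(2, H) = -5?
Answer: 849312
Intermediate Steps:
H = -7 (H = Add(-2, -5) = -7)
Function('J')(q, X) = Add(1, Mul(-1, q), Mul(7, X, q)) (Function('J')(q, X) = Add(8, Mul(-1, Add(Add(Mul(Mul(-7, q), X), 2), Mul(-1, Add(-5, Mul(-1, q)))))) = Add(8, Mul(-1, Add(Add(Mul(-7, X, q), 2), Add(5, q)))) = Add(8, Mul(-1, Add(Add(2, Mul(-7, X, q)), Add(5, q)))) = Add(8, Mul(-1, Add(7, q, Mul(-7, X, q)))) = Add(8, Add(-7, Mul(-1, q), Mul(7, X, q))) = Add(1, Mul(-1, q), Mul(7, X, q)))
N = -12
Mul(Mul(N, Function('J')(10, Mul(Add(-5, -2), 6))), 24) = Mul(Mul(-12, Add(1, Mul(-1, 10), Mul(7, Mul(Add(-5, -2), 6), 10))), 24) = Mul(Mul(-12, Add(1, -10, Mul(7, Mul(-7, 6), 10))), 24) = Mul(Mul(-12, Add(1, -10, Mul(7, -42, 10))), 24) = Mul(Mul(-12, Add(1, -10, -2940)), 24) = Mul(Mul(-12, -2949), 24) = Mul(35388, 24) = 849312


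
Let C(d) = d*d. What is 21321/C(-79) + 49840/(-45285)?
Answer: 130894009/56524737 ≈ 2.3157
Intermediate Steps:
C(d) = d**2
21321/C(-79) + 49840/(-45285) = 21321/((-79)**2) + 49840/(-45285) = 21321/6241 + 49840*(-1/45285) = 21321*(1/6241) - 9968/9057 = 21321/6241 - 9968/9057 = 130894009/56524737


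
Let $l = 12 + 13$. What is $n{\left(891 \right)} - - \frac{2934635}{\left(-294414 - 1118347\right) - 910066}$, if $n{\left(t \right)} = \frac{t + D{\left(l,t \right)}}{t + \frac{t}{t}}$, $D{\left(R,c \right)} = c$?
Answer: $\frac{760791647}{1035980842} \approx 0.73437$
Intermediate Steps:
$l = 25$
$n{\left(t \right)} = \frac{2 t}{1 + t}$ ($n{\left(t \right)} = \frac{t + t}{t + \frac{t}{t}} = \frac{2 t}{t + 1} = \frac{2 t}{1 + t}$)
$n{\left(891 \right)} - - \frac{2934635}{\left(-294414 - 1118347\right) - 910066} = 2 \cdot 891 \frac{1}{1 + 891} - - \frac{2934635}{\left(-294414 - 1118347\right) - 910066} = 2 \cdot 891 \cdot \frac{1}{892} - - \frac{2934635}{-1412761 - 910066} = 2 \cdot 891 \cdot \frac{1}{892} - - \frac{2934635}{-2322827} = \frac{891}{446} - \left(-2934635\right) \left(- \frac{1}{2322827}\right) = \frac{891}{446} - \frac{2934635}{2322827} = \frac{760791647}{1035980842}$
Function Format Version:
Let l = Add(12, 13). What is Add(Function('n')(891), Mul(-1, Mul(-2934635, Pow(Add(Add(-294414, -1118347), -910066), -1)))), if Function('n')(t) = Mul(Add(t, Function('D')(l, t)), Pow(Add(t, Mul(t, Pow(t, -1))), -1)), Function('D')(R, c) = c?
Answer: Rational(760791647, 1035980842) ≈ 0.73437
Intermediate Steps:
l = 25
Function('n')(t) = Mul(2, t, Pow(Add(1, t), -1)) (Function('n')(t) = Mul(Add(t, t), Pow(Add(t, Mul(t, Pow(t, -1))), -1)) = Mul(Mul(2, t), Pow(Add(t, 1), -1)) = Mul(Mul(2, t), Pow(Add(1, t), -1)) = Mul(2, t, Pow(Add(1, t), -1)))
Add(Function('n')(891), Mul(-1, Mul(-2934635, Pow(Add(Add(-294414, -1118347), -910066), -1)))) = Add(Mul(2, 891, Pow(Add(1, 891), -1)), Mul(-1, Mul(-2934635, Pow(Add(Add(-294414, -1118347), -910066), -1)))) = Add(Mul(2, 891, Pow(892, -1)), Mul(-1, Mul(-2934635, Pow(Add(-1412761, -910066), -1)))) = Add(Mul(2, 891, Rational(1, 892)), Mul(-1, Mul(-2934635, Pow(-2322827, -1)))) = Add(Rational(891, 446), Mul(-1, Mul(-2934635, Rational(-1, 2322827)))) = Add(Rational(891, 446), Mul(-1, Rational(2934635, 2322827))) = Add(Rational(891, 446), Rational(-2934635, 2322827)) = Rational(760791647, 1035980842)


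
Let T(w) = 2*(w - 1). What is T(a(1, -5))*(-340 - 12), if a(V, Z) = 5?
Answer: -2816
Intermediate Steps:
T(w) = -2 + 2*w (T(w) = 2*(-1 + w) = -2 + 2*w)
T(a(1, -5))*(-340 - 12) = (-2 + 2*5)*(-340 - 12) = (-2 + 10)*(-352) = 8*(-352) = -2816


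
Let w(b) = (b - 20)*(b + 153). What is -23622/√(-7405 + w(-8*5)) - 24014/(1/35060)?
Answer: -841930840 + 23622*I*√14185/14185 ≈ -8.4193e+8 + 198.34*I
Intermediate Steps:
w(b) = (-20 + b)*(153 + b)
-23622/√(-7405 + w(-8*5)) - 24014/(1/35060) = -23622/√(-7405 + (-3060 + (-8*5)² + 133*(-8*5))) - 24014/(1/35060) = -23622/√(-7405 + (-3060 + (-40)² + 133*(-40))) - 24014/1/35060 = -23622/√(-7405 + (-3060 + 1600 - 5320)) - 24014*35060 = -23622/√(-7405 - 6780) - 841930840 = -23622*(-I*√14185/14185) - 841930840 = -(-23622)*I*√14185/14185 - 841930840 = 23622*I*√14185/14185 - 841930840 = -841930840 + 23622*I*√14185/14185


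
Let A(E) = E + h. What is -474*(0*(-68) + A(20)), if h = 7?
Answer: -12798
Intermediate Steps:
A(E) = 7 + E (A(E) = E + 7 = 7 + E)
-474*(0*(-68) + A(20)) = -474*(0*(-68) + (7 + 20)) = -474*(0 + 27) = -474*27 = -12798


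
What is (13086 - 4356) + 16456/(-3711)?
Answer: 32380574/3711 ≈ 8725.6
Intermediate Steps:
(13086 - 4356) + 16456/(-3711) = 8730 + 16456*(-1/3711) = 8730 - 16456/3711 = 32380574/3711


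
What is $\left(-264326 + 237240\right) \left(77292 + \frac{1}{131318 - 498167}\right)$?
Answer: $- \frac{768009794879002}{366849} \approx -2.0935 \cdot 10^{9}$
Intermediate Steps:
$\left(-264326 + 237240\right) \left(77292 + \frac{1}{131318 - 498167}\right) = - 27086 \left(77292 + \frac{1}{-366849}\right) = - 27086 \left(77292 - \frac{1}{366849}\right) = \left(-27086\right) \frac{28354492907}{366849} = - \frac{768009794879002}{366849}$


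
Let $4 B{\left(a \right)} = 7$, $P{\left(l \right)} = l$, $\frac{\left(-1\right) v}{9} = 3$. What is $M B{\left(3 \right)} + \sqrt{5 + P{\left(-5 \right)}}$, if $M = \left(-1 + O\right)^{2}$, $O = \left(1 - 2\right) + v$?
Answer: $\frac{5887}{4} \approx 1471.8$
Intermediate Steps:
$v = -27$ ($v = \left(-9\right) 3 = -27$)
$B{\left(a \right)} = \frac{7}{4}$ ($B{\left(a \right)} = \frac{1}{4} \cdot 7 = \frac{7}{4}$)
$O = -28$ ($O = \left(1 - 2\right) - 27 = -1 - 27 = -28$)
$M = 841$ ($M = \left(-1 - 28\right)^{2} = \left(-29\right)^{2} = 841$)
$M B{\left(3 \right)} + \sqrt{5 + P{\left(-5 \right)}} = 841 \cdot \frac{7}{4} + \sqrt{5 - 5} = \frac{5887}{4} + \sqrt{0} = \frac{5887}{4} + 0 = \frac{5887}{4}$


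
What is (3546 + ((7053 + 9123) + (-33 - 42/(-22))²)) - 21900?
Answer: -146574/121 ≈ -1211.4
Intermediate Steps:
(3546 + ((7053 + 9123) + (-33 - 42/(-22))²)) - 21900 = (3546 + (16176 + (-33 - 42*(-1/22))²)) - 21900 = (3546 + (16176 + (-33 + 21/11)²)) - 21900 = (3546 + (16176 + (-342/11)²)) - 21900 = (3546 + (16176 + 116964/121)) - 21900 = (3546 + 2074260/121) - 21900 = 2503326/121 - 21900 = -146574/121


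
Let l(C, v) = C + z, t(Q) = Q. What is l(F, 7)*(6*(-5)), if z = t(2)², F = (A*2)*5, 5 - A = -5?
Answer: -3120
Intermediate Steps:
A = 10 (A = 5 - 1*(-5) = 5 + 5 = 10)
F = 100 (F = (10*2)*5 = 20*5 = 100)
z = 4 (z = 2² = 4)
l(C, v) = 4 + C (l(C, v) = C + 4 = 4 + C)
l(F, 7)*(6*(-5)) = (4 + 100)*(6*(-5)) = 104*(-30) = -3120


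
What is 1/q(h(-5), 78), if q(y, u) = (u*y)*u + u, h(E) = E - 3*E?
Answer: 1/60918 ≈ 1.6416e-5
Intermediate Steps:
h(E) = -2*E
q(y, u) = u + y*u² (q(y, u) = y*u² + u = u + y*u²)
1/q(h(-5), 78) = 1/(78*(1 + 78*(-2*(-5)))) = 1/(78*(1 + 78*10)) = 1/(78*(1 + 780)) = 1/(78*781) = 1/60918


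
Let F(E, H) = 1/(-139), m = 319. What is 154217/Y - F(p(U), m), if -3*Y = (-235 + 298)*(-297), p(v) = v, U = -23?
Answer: 3063200/123849 ≈ 24.733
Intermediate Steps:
F(E, H) = -1/139
Y = 6237 (Y = -(-235 + 298)*(-297)/3 = -21*(-297) = -1/3*(-18711) = 6237)
154217/Y - F(p(U), m) = 154217/6237 - 1*(-1/139) = 154217*(1/6237) + 1/139 = 22031/891 + 1/139 = 3063200/123849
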